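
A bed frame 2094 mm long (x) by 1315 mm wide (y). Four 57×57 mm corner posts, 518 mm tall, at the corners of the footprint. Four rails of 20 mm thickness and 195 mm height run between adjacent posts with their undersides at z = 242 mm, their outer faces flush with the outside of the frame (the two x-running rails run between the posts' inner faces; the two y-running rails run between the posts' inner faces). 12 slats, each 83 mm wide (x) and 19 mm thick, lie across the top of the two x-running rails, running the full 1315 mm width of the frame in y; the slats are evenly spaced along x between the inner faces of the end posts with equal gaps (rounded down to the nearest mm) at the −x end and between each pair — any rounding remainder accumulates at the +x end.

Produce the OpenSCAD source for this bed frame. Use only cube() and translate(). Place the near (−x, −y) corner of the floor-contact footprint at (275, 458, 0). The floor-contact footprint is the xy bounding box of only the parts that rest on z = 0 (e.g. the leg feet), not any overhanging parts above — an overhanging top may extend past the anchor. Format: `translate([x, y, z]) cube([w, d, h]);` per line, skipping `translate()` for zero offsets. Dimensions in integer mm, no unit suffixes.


translate([275, 458, 0]) cube([57, 57, 518]);
translate([275, 1716, 0]) cube([57, 57, 518]);
translate([2312, 458, 0]) cube([57, 57, 518]);
translate([2312, 1716, 0]) cube([57, 57, 518]);
translate([332, 458, 242]) cube([1980, 20, 195]);
translate([332, 1753, 242]) cube([1980, 20, 195]);
translate([275, 515, 242]) cube([20, 1201, 195]);
translate([2349, 515, 242]) cube([20, 1201, 195]);
translate([407, 458, 437]) cube([83, 1315, 19]);
translate([565, 458, 437]) cube([83, 1315, 19]);
translate([723, 458, 437]) cube([83, 1315, 19]);
translate([881, 458, 437]) cube([83, 1315, 19]);
translate([1039, 458, 437]) cube([83, 1315, 19]);
translate([1197, 458, 437]) cube([83, 1315, 19]);
translate([1355, 458, 437]) cube([83, 1315, 19]);
translate([1513, 458, 437]) cube([83, 1315, 19]);
translate([1671, 458, 437]) cube([83, 1315, 19]);
translate([1829, 458, 437]) cube([83, 1315, 19]);
translate([1987, 458, 437]) cube([83, 1315, 19]);
translate([2145, 458, 437]) cube([83, 1315, 19]);


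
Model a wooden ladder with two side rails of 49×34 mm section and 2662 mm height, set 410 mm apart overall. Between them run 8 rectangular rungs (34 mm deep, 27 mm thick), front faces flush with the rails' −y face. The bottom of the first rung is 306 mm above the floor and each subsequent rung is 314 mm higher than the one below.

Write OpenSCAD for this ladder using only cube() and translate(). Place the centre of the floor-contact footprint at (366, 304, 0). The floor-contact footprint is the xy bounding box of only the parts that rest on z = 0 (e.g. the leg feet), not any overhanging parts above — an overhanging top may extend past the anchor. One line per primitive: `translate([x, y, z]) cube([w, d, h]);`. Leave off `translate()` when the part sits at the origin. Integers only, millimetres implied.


translate([161, 287, 0]) cube([49, 34, 2662]);
translate([522, 287, 0]) cube([49, 34, 2662]);
translate([210, 287, 306]) cube([312, 34, 27]);
translate([210, 287, 620]) cube([312, 34, 27]);
translate([210, 287, 934]) cube([312, 34, 27]);
translate([210, 287, 1248]) cube([312, 34, 27]);
translate([210, 287, 1562]) cube([312, 34, 27]);
translate([210, 287, 1876]) cube([312, 34, 27]);
translate([210, 287, 2190]) cube([312, 34, 27]);
translate([210, 287, 2504]) cube([312, 34, 27]);


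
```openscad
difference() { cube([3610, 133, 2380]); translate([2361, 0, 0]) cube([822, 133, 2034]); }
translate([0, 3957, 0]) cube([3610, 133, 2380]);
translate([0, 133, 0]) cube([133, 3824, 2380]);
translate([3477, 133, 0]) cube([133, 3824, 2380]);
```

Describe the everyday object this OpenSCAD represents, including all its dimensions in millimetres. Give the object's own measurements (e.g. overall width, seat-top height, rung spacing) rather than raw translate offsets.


A single room: four walls, each 2380 mm tall and 133 mm thick, enclosing an outside footprint 3610×4090 mm (x × y), no floor or roof. The front and back walls (−y and +y sides) run the full x-width; the side walls fit between their inner faces. A door opening 822 mm wide and 2034 mm tall is cut through the front wall from the floor up, its −x edge 2361 mm from the wall's −x end.


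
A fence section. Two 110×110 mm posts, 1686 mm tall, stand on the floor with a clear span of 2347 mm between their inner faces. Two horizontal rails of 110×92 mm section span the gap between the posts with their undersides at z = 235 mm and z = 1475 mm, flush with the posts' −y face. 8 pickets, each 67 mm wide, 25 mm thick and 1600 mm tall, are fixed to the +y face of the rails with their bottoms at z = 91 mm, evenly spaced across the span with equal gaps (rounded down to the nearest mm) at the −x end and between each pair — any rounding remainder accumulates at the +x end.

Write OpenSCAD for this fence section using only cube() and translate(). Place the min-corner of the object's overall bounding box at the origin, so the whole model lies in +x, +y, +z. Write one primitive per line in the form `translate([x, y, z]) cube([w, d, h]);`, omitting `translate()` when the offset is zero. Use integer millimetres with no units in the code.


cube([110, 110, 1686]);
translate([2457, 0, 0]) cube([110, 110, 1686]);
translate([110, 0, 235]) cube([2347, 110, 92]);
translate([110, 0, 1475]) cube([2347, 110, 92]);
translate([311, 110, 91]) cube([67, 25, 1600]);
translate([579, 110, 91]) cube([67, 25, 1600]);
translate([847, 110, 91]) cube([67, 25, 1600]);
translate([1115, 110, 91]) cube([67, 25, 1600]);
translate([1383, 110, 91]) cube([67, 25, 1600]);
translate([1651, 110, 91]) cube([67, 25, 1600]);
translate([1919, 110, 91]) cube([67, 25, 1600]);
translate([2187, 110, 91]) cube([67, 25, 1600]);


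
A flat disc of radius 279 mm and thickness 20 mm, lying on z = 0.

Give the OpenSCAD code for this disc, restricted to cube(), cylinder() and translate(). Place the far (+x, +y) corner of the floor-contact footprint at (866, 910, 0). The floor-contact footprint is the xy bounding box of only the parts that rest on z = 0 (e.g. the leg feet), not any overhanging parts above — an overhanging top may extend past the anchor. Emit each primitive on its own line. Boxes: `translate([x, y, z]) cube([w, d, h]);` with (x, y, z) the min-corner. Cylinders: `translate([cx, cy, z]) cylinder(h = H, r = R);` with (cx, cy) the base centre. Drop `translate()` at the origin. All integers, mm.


translate([587, 631, 0]) cylinder(h = 20, r = 279);


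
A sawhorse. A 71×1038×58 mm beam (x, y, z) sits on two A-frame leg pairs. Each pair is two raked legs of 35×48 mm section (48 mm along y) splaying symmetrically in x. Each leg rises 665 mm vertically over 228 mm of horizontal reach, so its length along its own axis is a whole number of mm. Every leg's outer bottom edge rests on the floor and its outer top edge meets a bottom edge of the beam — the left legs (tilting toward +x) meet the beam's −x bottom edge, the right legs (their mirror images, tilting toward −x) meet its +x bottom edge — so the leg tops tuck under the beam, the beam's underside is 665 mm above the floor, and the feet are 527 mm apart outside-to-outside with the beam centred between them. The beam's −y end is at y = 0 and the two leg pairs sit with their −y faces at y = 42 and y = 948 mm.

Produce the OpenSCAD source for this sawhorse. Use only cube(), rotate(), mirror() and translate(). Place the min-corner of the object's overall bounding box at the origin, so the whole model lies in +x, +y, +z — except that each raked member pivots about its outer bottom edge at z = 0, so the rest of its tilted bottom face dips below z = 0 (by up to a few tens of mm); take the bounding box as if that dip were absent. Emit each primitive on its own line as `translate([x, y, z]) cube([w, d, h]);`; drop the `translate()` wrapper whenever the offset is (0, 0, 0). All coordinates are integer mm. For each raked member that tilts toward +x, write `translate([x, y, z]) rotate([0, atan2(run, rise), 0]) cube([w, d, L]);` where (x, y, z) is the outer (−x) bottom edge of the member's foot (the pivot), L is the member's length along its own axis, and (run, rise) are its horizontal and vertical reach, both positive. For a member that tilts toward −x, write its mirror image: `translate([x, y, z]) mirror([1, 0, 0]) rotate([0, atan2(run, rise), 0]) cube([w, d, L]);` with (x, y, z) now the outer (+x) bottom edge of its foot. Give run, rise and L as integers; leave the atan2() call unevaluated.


// leg length = √(228² + 665²) = 703
// right-leg outer foot x = 2·228 + 71 = 527
// beam min-corner = (228, 0, 665)
translate([228, 0, 665]) cube([71, 1038, 58]);
translate([0, 42, 0]) rotate([0, atan2(228, 665), 0]) cube([35, 48, 703]);
translate([527, 42, 0]) mirror([1, 0, 0]) rotate([0, atan2(228, 665), 0]) cube([35, 48, 703]);
translate([0, 948, 0]) rotate([0, atan2(228, 665), 0]) cube([35, 48, 703]);
translate([527, 948, 0]) mirror([1, 0, 0]) rotate([0, atan2(228, 665), 0]) cube([35, 48, 703]);


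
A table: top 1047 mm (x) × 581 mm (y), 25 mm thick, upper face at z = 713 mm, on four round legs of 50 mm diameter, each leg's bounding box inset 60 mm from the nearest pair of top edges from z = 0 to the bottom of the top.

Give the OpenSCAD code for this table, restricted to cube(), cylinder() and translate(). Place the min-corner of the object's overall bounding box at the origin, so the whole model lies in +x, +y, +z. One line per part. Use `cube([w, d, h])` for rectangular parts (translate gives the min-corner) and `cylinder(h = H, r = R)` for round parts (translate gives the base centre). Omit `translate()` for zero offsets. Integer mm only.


translate([0, 0, 688]) cube([1047, 581, 25]);
translate([85, 85, 0]) cylinder(h = 688, r = 25);
translate([962, 85, 0]) cylinder(h = 688, r = 25);
translate([85, 496, 0]) cylinder(h = 688, r = 25);
translate([962, 496, 0]) cylinder(h = 688, r = 25);


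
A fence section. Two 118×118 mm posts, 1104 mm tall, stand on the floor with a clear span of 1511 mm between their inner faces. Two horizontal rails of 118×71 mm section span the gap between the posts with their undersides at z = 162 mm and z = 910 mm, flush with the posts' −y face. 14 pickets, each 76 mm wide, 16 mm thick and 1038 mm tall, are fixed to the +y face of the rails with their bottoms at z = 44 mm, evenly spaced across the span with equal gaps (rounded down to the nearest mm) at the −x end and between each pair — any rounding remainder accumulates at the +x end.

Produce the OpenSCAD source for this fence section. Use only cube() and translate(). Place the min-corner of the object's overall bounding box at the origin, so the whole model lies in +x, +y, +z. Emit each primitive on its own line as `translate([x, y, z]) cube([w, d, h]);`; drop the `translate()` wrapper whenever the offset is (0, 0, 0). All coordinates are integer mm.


cube([118, 118, 1104]);
translate([1629, 0, 0]) cube([118, 118, 1104]);
translate([118, 0, 162]) cube([1511, 118, 71]);
translate([118, 0, 910]) cube([1511, 118, 71]);
translate([147, 118, 44]) cube([76, 16, 1038]);
translate([252, 118, 44]) cube([76, 16, 1038]);
translate([357, 118, 44]) cube([76, 16, 1038]);
translate([462, 118, 44]) cube([76, 16, 1038]);
translate([567, 118, 44]) cube([76, 16, 1038]);
translate([672, 118, 44]) cube([76, 16, 1038]);
translate([777, 118, 44]) cube([76, 16, 1038]);
translate([882, 118, 44]) cube([76, 16, 1038]);
translate([987, 118, 44]) cube([76, 16, 1038]);
translate([1092, 118, 44]) cube([76, 16, 1038]);
translate([1197, 118, 44]) cube([76, 16, 1038]);
translate([1302, 118, 44]) cube([76, 16, 1038]);
translate([1407, 118, 44]) cube([76, 16, 1038]);
translate([1512, 118, 44]) cube([76, 16, 1038]);


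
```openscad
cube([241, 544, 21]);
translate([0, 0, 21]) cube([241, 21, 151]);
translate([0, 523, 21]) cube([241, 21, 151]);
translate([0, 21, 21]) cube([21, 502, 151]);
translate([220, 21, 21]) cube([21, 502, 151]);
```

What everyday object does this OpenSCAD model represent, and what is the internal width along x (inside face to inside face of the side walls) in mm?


An open box. The internal width is 199 mm.

A 241×544 base slab with four walls standing on it — an open box. The base is 241 mm wide and the walls are 21 mm thick, so the internal width is 241 − 2 × 21 = 199 mm.


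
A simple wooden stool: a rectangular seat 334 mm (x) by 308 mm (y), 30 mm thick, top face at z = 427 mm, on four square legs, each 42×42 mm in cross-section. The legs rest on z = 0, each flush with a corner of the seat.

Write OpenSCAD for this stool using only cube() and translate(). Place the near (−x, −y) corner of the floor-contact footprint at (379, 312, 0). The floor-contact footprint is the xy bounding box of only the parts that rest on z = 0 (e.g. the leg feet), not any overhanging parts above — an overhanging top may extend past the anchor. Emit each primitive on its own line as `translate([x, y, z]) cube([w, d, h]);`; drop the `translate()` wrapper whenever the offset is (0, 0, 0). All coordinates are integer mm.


// leg_h = 427 - 30 = 397
translate([379, 312, 397]) cube([334, 308, 30]);
translate([379, 312, 0]) cube([42, 42, 397]);
translate([671, 312, 0]) cube([42, 42, 397]);
translate([379, 578, 0]) cube([42, 42, 397]);
translate([671, 578, 0]) cube([42, 42, 397]);


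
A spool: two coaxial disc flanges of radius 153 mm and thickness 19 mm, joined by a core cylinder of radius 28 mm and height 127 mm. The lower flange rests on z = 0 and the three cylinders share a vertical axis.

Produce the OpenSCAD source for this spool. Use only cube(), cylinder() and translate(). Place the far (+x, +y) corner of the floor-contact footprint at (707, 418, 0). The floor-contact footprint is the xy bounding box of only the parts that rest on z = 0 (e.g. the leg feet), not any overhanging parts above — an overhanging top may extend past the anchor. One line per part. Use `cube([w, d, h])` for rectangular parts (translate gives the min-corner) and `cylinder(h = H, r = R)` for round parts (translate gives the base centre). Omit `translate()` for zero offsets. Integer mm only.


translate([554, 265, 0]) cylinder(h = 19, r = 153);
translate([554, 265, 19]) cylinder(h = 127, r = 28);
translate([554, 265, 146]) cylinder(h = 19, r = 153);


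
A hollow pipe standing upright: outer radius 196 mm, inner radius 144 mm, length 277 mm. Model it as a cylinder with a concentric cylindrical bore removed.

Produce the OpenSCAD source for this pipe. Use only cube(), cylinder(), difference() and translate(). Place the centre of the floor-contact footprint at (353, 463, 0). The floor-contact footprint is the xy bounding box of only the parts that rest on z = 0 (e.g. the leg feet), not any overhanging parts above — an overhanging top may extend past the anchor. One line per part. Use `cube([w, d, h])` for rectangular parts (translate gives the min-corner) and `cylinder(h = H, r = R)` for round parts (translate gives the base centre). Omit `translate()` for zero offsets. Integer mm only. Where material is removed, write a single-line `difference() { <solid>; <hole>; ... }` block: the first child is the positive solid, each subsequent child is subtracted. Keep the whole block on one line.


difference() { translate([353, 463, 0]) cylinder(h = 277, r = 196); translate([353, 463, 0]) cylinder(h = 277, r = 144); }


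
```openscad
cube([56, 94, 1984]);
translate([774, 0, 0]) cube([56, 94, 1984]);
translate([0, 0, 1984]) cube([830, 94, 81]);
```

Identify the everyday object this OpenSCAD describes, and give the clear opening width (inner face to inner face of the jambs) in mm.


A door frame. The clear opening width is 718 mm.

Two 1984 mm tall posts with a header on top — a door frame. The left jamb is 56 mm wide at x = 0; the right jamb starts at x = 774. The clear opening is 774 − 56 = 718 mm.


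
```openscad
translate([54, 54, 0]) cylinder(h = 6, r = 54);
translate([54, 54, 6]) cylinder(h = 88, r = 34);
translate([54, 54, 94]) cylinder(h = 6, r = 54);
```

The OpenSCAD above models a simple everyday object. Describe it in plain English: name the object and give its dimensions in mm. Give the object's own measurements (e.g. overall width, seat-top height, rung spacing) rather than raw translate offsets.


A spool: two coaxial disc flanges of radius 54 mm and thickness 6 mm, joined by a core cylinder of radius 34 mm and height 88 mm. The lower flange rests on z = 0 and the three cylinders share a vertical axis.


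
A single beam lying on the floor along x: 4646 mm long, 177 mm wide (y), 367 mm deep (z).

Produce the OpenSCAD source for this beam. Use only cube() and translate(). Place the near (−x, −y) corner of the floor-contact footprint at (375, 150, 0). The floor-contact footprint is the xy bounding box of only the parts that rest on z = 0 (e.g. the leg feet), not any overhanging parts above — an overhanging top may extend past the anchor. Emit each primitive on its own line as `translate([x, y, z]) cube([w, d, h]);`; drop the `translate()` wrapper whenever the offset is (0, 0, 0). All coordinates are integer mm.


translate([375, 150, 0]) cube([4646, 177, 367]);


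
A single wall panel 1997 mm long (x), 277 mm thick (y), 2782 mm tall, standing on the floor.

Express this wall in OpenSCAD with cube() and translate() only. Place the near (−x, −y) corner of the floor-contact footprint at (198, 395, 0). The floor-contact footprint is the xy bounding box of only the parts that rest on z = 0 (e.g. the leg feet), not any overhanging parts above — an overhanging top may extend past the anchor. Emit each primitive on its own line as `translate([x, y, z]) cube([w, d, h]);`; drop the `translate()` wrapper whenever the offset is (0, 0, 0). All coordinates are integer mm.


translate([198, 395, 0]) cube([1997, 277, 2782]);


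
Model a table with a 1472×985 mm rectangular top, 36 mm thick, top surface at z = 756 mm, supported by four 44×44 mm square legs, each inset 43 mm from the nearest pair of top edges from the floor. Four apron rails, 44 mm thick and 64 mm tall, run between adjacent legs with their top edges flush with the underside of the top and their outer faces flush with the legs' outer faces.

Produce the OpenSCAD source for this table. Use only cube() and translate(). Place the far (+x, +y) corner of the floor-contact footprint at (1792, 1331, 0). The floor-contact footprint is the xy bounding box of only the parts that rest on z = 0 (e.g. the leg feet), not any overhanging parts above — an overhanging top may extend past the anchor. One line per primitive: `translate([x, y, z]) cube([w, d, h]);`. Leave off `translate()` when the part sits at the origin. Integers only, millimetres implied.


// leg_h = 756 - 36 = 720
// apron z = 720 - 64 = 656
translate([363, 389, 720]) cube([1472, 985, 36]);
translate([406, 432, 0]) cube([44, 44, 720]);
translate([1748, 432, 0]) cube([44, 44, 720]);
translate([406, 1287, 0]) cube([44, 44, 720]);
translate([1748, 1287, 0]) cube([44, 44, 720]);
translate([450, 432, 656]) cube([1298, 44, 64]);
translate([450, 1287, 656]) cube([1298, 44, 64]);
translate([406, 476, 656]) cube([44, 811, 64]);
translate([1748, 476, 656]) cube([44, 811, 64]);


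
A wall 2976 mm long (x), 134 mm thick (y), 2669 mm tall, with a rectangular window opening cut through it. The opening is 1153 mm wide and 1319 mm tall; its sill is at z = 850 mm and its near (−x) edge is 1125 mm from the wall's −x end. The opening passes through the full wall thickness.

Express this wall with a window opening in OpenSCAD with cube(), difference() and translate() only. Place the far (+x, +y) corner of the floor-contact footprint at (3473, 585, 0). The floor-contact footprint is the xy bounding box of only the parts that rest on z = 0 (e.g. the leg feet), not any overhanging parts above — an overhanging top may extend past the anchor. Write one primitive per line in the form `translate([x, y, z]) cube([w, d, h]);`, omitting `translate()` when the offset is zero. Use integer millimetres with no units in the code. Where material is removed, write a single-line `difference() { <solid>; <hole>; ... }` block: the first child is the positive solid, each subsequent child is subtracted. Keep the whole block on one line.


difference() { translate([497, 451, 0]) cube([2976, 134, 2669]); translate([1622, 451, 850]) cube([1153, 134, 1319]); }


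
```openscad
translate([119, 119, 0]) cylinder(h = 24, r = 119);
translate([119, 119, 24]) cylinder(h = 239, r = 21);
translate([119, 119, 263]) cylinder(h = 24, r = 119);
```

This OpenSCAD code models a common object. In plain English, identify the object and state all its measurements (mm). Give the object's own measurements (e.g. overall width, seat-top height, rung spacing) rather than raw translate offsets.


A spool: two coaxial disc flanges of radius 119 mm and thickness 24 mm, joined by a core cylinder of radius 21 mm and height 239 mm. The lower flange rests on z = 0 and the three cylinders share a vertical axis.


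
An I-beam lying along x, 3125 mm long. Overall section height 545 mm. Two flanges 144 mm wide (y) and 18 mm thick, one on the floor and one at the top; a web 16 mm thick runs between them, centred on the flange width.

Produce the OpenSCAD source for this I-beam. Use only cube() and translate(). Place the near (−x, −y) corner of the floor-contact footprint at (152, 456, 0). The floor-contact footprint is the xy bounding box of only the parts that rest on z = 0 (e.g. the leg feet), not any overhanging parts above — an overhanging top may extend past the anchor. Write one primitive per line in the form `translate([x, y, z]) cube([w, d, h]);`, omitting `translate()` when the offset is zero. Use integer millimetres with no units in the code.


translate([152, 456, 0]) cube([3125, 144, 18]);
translate([152, 520, 18]) cube([3125, 16, 509]);
translate([152, 456, 527]) cube([3125, 144, 18]);


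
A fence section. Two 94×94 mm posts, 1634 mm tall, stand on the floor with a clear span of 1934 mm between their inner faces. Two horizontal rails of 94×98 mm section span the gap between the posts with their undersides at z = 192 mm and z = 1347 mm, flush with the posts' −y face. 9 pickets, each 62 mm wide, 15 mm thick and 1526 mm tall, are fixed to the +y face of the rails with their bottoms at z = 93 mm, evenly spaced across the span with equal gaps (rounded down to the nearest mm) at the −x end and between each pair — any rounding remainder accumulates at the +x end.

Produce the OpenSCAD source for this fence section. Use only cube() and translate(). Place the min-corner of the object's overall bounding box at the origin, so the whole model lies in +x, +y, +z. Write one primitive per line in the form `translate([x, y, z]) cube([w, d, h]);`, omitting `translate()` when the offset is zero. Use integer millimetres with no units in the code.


cube([94, 94, 1634]);
translate([2028, 0, 0]) cube([94, 94, 1634]);
translate([94, 0, 192]) cube([1934, 94, 98]);
translate([94, 0, 1347]) cube([1934, 94, 98]);
translate([231, 94, 93]) cube([62, 15, 1526]);
translate([430, 94, 93]) cube([62, 15, 1526]);
translate([629, 94, 93]) cube([62, 15, 1526]);
translate([828, 94, 93]) cube([62, 15, 1526]);
translate([1027, 94, 93]) cube([62, 15, 1526]);
translate([1226, 94, 93]) cube([62, 15, 1526]);
translate([1425, 94, 93]) cube([62, 15, 1526]);
translate([1624, 94, 93]) cube([62, 15, 1526]);
translate([1823, 94, 93]) cube([62, 15, 1526]);


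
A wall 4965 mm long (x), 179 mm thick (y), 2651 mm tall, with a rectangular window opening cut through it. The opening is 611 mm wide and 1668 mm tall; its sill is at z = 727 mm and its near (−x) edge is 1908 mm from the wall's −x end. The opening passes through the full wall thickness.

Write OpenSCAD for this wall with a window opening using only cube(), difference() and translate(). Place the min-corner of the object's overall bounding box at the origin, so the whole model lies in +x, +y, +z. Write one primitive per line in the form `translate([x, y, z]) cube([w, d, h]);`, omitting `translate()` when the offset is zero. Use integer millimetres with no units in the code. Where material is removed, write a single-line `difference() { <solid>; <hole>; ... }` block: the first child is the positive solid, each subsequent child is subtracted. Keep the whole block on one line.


difference() { cube([4965, 179, 2651]); translate([1908, 0, 727]) cube([611, 179, 1668]); }


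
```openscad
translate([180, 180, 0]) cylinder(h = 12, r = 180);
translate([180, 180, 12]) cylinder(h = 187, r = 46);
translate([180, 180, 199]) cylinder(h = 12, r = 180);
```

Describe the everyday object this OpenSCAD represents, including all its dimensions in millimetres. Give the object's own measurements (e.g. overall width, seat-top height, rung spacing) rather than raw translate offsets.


A spool: two coaxial disc flanges of radius 180 mm and thickness 12 mm, joined by a core cylinder of radius 46 mm and height 187 mm. The lower flange rests on z = 0 and the three cylinders share a vertical axis.


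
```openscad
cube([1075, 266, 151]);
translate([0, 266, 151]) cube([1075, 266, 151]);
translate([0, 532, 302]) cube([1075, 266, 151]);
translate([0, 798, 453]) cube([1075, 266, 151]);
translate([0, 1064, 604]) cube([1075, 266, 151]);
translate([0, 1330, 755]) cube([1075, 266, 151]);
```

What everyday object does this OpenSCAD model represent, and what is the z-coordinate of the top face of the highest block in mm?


A staircase. The total rise is 906 mm.

6 identical blocks, each offset up and back from the previous — a staircase. Each step is 151 mm tall and there are 6 of them, so the total rise is 6 × 151 = 906 mm.


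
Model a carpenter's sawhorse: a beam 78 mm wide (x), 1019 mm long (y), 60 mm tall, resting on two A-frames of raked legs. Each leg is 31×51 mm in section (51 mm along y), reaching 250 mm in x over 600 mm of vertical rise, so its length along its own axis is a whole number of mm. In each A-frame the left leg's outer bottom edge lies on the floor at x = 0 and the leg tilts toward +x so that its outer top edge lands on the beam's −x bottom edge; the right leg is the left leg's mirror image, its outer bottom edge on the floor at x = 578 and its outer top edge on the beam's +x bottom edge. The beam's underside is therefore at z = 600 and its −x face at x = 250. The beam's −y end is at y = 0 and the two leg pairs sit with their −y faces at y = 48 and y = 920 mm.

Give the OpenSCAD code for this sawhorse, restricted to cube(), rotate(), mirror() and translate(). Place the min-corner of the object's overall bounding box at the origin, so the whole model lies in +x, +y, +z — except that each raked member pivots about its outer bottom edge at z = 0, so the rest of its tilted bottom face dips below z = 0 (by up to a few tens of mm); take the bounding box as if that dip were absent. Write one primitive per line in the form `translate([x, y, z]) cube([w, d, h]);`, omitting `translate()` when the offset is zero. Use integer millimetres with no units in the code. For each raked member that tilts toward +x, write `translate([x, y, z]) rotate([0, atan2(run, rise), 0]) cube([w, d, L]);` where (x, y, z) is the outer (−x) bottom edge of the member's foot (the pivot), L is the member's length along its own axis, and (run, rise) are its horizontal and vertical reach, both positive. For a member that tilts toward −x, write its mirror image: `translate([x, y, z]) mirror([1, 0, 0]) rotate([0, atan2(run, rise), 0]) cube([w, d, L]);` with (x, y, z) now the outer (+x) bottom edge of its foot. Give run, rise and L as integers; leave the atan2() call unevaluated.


translate([250, 0, 600]) cube([78, 1019, 60]);
translate([0, 48, 0]) rotate([0, atan2(250, 600), 0]) cube([31, 51, 650]);
translate([578, 48, 0]) mirror([1, 0, 0]) rotate([0, atan2(250, 600), 0]) cube([31, 51, 650]);
translate([0, 920, 0]) rotate([0, atan2(250, 600), 0]) cube([31, 51, 650]);
translate([578, 920, 0]) mirror([1, 0, 0]) rotate([0, atan2(250, 600), 0]) cube([31, 51, 650]);


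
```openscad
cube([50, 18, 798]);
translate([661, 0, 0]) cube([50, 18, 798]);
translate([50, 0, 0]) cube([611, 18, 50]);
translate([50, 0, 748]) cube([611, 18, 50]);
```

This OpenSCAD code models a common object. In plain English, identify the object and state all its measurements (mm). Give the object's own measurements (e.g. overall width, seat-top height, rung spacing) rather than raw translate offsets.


A rectangular picture frame lying in the x–z plane (depth along y). The opening is 611 mm wide (x) by 698 mm tall (z), surrounded by a border 50 mm wide on all four sides. The frame is 18 mm deep and is made of two full-height vertical stiles with two horizontal rails fitted between them.


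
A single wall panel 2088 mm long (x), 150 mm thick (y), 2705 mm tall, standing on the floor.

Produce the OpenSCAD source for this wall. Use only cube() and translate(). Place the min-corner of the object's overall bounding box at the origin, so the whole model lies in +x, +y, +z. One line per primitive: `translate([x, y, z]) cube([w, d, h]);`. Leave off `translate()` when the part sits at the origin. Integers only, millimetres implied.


cube([2088, 150, 2705]);


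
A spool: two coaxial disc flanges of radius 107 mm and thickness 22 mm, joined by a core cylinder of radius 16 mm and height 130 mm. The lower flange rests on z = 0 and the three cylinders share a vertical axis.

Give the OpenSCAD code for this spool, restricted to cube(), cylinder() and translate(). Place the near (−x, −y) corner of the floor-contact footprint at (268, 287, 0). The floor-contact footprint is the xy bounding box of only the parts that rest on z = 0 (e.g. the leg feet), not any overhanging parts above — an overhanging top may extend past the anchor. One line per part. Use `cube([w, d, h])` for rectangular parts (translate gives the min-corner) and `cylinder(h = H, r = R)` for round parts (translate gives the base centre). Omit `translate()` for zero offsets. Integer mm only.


translate([375, 394, 0]) cylinder(h = 22, r = 107);
translate([375, 394, 22]) cylinder(h = 130, r = 16);
translate([375, 394, 152]) cylinder(h = 22, r = 107);


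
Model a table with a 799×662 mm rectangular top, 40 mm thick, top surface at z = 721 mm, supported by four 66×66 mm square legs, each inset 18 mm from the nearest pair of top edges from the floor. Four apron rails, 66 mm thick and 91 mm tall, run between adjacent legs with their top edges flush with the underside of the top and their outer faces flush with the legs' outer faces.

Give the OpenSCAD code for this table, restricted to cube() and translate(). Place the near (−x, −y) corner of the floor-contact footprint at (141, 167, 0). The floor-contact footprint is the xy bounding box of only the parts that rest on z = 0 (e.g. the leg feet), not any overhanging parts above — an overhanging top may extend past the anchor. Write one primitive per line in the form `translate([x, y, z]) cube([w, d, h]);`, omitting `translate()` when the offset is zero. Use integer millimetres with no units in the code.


translate([123, 149, 681]) cube([799, 662, 40]);
translate([141, 167, 0]) cube([66, 66, 681]);
translate([838, 167, 0]) cube([66, 66, 681]);
translate([141, 727, 0]) cube([66, 66, 681]);
translate([838, 727, 0]) cube([66, 66, 681]);
translate([207, 167, 590]) cube([631, 66, 91]);
translate([207, 727, 590]) cube([631, 66, 91]);
translate([141, 233, 590]) cube([66, 494, 91]);
translate([838, 233, 590]) cube([66, 494, 91]);


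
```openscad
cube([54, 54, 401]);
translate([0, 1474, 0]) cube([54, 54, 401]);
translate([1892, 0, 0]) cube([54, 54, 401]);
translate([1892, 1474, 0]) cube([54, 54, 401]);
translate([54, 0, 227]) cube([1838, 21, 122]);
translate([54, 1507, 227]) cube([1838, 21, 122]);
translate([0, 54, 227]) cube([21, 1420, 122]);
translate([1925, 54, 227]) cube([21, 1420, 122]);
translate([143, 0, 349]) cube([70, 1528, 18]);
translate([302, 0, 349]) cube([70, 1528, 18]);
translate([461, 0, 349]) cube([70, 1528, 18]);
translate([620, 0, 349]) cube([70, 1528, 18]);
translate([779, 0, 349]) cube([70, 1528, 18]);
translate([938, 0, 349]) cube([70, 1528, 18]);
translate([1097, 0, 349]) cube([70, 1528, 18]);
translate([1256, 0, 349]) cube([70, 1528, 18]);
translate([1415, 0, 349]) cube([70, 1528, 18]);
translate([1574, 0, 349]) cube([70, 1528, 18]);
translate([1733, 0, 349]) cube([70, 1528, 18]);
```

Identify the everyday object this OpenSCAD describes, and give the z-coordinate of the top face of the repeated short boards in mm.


A bed frame. The slat-top height is 367 mm.

Four posts, four rails, and a row of slats — a bed frame. Slats sit on the rails at z = 227 + 122 = 349; with slat thickness 18, the top is 367 mm.


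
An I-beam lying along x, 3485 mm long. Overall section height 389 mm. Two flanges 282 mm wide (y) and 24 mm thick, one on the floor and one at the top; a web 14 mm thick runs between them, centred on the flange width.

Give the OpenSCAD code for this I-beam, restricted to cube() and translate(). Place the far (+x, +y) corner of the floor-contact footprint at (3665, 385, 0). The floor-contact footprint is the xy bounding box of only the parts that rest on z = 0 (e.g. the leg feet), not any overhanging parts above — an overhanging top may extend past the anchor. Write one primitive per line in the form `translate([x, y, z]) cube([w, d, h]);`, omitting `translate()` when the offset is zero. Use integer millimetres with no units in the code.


translate([180, 103, 0]) cube([3485, 282, 24]);
translate([180, 237, 24]) cube([3485, 14, 341]);
translate([180, 103, 365]) cube([3485, 282, 24]);


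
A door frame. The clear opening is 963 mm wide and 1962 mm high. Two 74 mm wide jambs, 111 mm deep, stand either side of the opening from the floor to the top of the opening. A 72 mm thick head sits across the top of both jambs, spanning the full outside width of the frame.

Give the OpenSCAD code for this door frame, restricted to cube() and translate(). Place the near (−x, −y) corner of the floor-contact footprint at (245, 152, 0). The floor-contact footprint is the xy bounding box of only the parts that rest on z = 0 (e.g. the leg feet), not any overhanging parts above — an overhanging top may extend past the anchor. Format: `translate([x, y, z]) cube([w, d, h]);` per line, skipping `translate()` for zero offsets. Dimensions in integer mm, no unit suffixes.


translate([245, 152, 0]) cube([74, 111, 1962]);
translate([1282, 152, 0]) cube([74, 111, 1962]);
translate([245, 152, 1962]) cube([1111, 111, 72]);


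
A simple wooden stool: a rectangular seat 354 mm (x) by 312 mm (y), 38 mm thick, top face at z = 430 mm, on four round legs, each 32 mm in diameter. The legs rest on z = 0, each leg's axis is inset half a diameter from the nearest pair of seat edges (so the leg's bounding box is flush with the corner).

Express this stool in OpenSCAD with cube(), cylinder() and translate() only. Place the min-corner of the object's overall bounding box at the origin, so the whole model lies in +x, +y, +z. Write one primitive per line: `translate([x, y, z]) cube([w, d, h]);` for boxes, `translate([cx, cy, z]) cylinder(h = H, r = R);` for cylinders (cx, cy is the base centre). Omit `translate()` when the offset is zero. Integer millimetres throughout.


translate([0, 0, 392]) cube([354, 312, 38]);
translate([16, 16, 0]) cylinder(h = 392, r = 16);
translate([338, 16, 0]) cylinder(h = 392, r = 16);
translate([16, 296, 0]) cylinder(h = 392, r = 16);
translate([338, 296, 0]) cylinder(h = 392, r = 16);


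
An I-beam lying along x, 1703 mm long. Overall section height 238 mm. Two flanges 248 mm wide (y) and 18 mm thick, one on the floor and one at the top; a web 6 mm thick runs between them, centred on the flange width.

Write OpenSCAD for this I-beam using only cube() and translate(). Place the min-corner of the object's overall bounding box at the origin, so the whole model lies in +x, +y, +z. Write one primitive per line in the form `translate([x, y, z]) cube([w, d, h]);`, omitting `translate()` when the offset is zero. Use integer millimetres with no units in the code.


cube([1703, 248, 18]);
translate([0, 121, 18]) cube([1703, 6, 202]);
translate([0, 0, 220]) cube([1703, 248, 18]);


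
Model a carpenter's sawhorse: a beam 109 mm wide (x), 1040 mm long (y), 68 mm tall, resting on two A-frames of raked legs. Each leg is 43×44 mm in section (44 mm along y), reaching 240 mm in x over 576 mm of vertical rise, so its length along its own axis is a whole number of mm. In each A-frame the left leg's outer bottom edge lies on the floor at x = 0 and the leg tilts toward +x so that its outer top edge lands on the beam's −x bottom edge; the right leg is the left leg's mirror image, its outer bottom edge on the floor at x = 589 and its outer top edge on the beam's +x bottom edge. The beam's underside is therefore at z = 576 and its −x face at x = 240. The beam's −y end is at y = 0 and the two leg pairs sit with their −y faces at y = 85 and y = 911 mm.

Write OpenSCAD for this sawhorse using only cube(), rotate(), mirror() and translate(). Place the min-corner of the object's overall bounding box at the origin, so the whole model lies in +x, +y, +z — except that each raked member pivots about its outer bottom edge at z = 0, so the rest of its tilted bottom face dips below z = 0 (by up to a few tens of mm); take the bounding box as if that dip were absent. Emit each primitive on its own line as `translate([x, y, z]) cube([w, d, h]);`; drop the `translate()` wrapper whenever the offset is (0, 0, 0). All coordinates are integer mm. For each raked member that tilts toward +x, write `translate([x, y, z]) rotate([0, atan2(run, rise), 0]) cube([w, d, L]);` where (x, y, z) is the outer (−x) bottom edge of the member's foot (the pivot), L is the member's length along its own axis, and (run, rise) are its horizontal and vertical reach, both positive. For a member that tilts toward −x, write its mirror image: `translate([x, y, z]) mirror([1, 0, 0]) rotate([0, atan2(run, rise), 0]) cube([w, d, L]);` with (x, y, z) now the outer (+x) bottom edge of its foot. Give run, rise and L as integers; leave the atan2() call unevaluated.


// leg length = √(240² + 576²) = 624
// right-leg outer foot x = 2·240 + 109 = 589
// beam min-corner = (240, 0, 576)
translate([240, 0, 576]) cube([109, 1040, 68]);
translate([0, 85, 0]) rotate([0, atan2(240, 576), 0]) cube([43, 44, 624]);
translate([589, 85, 0]) mirror([1, 0, 0]) rotate([0, atan2(240, 576), 0]) cube([43, 44, 624]);
translate([0, 911, 0]) rotate([0, atan2(240, 576), 0]) cube([43, 44, 624]);
translate([589, 911, 0]) mirror([1, 0, 0]) rotate([0, atan2(240, 576), 0]) cube([43, 44, 624]);


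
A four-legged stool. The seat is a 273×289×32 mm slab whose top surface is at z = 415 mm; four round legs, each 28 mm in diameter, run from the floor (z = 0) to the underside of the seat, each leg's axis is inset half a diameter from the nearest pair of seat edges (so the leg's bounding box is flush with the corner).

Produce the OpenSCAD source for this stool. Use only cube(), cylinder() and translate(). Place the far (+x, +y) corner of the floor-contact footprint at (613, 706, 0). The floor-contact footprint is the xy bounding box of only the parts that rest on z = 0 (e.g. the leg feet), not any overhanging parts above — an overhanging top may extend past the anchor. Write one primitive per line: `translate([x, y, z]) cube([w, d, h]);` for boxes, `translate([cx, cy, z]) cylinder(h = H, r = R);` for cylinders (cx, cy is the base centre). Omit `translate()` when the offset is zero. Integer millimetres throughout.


// leg_h = 415 - 32 = 383
translate([340, 417, 383]) cube([273, 289, 32]);
translate([354, 431, 0]) cylinder(h = 383, r = 14);
translate([599, 431, 0]) cylinder(h = 383, r = 14);
translate([354, 692, 0]) cylinder(h = 383, r = 14);
translate([599, 692, 0]) cylinder(h = 383, r = 14);


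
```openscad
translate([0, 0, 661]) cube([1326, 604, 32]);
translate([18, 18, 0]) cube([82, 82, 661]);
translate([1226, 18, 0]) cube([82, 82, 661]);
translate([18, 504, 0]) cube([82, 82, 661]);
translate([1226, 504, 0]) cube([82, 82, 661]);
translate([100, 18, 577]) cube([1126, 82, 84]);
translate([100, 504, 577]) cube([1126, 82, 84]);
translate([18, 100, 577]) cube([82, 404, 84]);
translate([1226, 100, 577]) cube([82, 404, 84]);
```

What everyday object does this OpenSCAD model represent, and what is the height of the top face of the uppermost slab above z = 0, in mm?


A table. The table height is 693 mm.

A 1326×604×32 slab sits at z = 661 on four 82 mm square posts — a table. The top surface is at 661 + 32 = 693 mm.
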